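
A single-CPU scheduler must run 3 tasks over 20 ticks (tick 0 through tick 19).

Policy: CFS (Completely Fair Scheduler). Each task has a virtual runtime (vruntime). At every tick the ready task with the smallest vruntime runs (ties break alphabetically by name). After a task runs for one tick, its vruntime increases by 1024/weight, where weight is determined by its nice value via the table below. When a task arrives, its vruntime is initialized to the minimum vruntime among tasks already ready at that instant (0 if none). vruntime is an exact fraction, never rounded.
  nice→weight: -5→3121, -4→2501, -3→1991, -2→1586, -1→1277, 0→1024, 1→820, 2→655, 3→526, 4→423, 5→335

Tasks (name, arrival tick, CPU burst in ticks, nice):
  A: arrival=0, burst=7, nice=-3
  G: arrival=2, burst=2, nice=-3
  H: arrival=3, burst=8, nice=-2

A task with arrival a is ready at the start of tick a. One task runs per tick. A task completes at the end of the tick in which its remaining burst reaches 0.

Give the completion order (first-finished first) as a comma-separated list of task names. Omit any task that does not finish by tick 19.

t=0: vr[A=0] → run A
t=1: vr[A=1024/1991] → run A
t=2: vr[A=2048/1991 G=2048/1991] → run A
t=3: vr[A=3072/1991 G=2048/1991 H=2048/1991] → run G
t=4: vr[A=3072/1991 G=3072/1991 H=2048/1991] → run H
t=5: vr[A=3072/1991 G=3072/1991 H=2643456/1578863] → run A
t=6: vr[A=4096/1991 G=3072/1991 H=2643456/1578863] → run G
t=7: vr[A=4096/1991 H=2643456/1578863] → run H
t=8: vr[A=4096/1991 H=3662848/1578863] → run A
t=9: vr[A=5120/1991 H=3662848/1578863] → run H
t=10: vr[A=5120/1991 H=4682240/1578863] → run A
t=11: vr[A=6144/1991 H=4682240/1578863] → run H
t=12: vr[A=6144/1991 H=5701632/1578863] → run A
t=13: vr[H=5701632/1578863] → run H
t=14: vr[H=6721024/1578863] → run H
t=15: vr[H=7740416/1578863] → run H
t=16: vr[H=8759808/1578863] → run H
t=17: (idle)
t=18: (idle)
t=19: (idle)

completion order = G, A, H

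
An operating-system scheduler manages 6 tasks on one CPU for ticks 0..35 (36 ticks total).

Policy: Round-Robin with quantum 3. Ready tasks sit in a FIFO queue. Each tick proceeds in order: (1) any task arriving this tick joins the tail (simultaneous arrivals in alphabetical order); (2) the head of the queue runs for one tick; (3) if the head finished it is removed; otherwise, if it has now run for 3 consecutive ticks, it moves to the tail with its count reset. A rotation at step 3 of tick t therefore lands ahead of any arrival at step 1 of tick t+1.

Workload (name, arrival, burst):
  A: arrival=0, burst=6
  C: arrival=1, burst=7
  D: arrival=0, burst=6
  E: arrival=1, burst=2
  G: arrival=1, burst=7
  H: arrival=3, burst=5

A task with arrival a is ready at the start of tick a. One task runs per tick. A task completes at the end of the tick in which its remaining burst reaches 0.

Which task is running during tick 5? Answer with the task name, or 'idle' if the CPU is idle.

t=0: queue=[A,D] q_used=0 → run A
t=1: queue=[A,D,C,E,G] q_used=1 → run A
t=2: queue=[A,D,C,E,G] q_used=2 → run A
t=3: queue=[D,C,E,G,A,H] q_used=0 → run D
t=4: queue=[D,C,E,G,A,H] q_used=1 → run D
t=5: queue=[D,C,E,G,A,H] q_used=2 → run D
t=6: queue=[C,E,G,A,H,D] q_used=0 → run C
t=7: queue=[C,E,G,A,H,D] q_used=1 → run C
t=8: queue=[C,E,G,A,H,D] q_used=2 → run C
t=9: queue=[E,G,A,H,D,C] q_used=0 → run E
t=10: queue=[E,G,A,H,D,C] q_used=1 → run E
t=11: queue=[G,A,H,D,C] q_used=0 → run G
t=12: queue=[G,A,H,D,C] q_used=1 → run G
t=13: queue=[G,A,H,D,C] q_used=2 → run G
t=14: queue=[A,H,D,C,G] q_used=0 → run A
t=15: queue=[A,H,D,C,G] q_used=1 → run A
t=16: queue=[A,H,D,C,G] q_used=2 → run A
t=17: queue=[H,D,C,G] q_used=0 → run H
t=18: queue=[H,D,C,G] q_used=1 → run H
t=19: queue=[H,D,C,G] q_used=2 → run H
t=20: queue=[D,C,G,H] q_used=0 → run D
t=21: queue=[D,C,G,H] q_used=1 → run D
t=22: queue=[D,C,G,H] q_used=2 → run D
t=23: queue=[C,G,H] q_used=0 → run C
t=24: queue=[C,G,H] q_used=1 → run C
t=25: queue=[C,G,H] q_used=2 → run C
t=26: queue=[G,H,C] q_used=0 → run G
t=27: queue=[G,H,C] q_used=1 → run G
t=28: queue=[G,H,C] q_used=2 → run G
t=29: queue=[H,C,G] q_used=0 → run H
t=30: queue=[H,C,G] q_used=1 → run H
t=31: queue=[C,G] q_used=0 → run C
t=32: queue=[G] q_used=0 → run G
t=33: (idle)
t=34: (idle)
t=35: (idle)

running at tick 5 = D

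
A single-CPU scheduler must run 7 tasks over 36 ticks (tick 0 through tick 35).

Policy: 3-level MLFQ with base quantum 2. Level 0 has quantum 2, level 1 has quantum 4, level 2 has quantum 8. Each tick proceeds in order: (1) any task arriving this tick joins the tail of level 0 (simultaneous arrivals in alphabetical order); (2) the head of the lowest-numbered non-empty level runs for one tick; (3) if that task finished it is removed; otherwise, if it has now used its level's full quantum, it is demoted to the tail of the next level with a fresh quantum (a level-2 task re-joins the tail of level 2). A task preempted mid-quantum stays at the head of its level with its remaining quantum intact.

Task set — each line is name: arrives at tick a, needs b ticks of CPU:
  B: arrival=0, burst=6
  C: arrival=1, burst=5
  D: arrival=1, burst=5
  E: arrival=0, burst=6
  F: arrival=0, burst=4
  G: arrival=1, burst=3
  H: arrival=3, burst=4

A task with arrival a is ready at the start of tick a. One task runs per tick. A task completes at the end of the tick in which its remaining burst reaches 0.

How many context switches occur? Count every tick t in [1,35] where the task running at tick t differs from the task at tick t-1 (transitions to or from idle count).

t=0: L0/L1/L2 = BEF/-/- → run B
t=1: L0/L1/L2 = BEFCDG/-/- → run B
t=2: L0/L1/L2 = EFCDG/B/- → run E
t=3: L0/L1/L2 = EFCDGH/B/- → run E
t=4: L0/L1/L2 = FCDGH/BE/- → run F
t=5: L0/L1/L2 = FCDGH/BE/- → run F
t=6: L0/L1/L2 = CDGH/BEF/- → run C
t=7: L0/L1/L2 = CDGH/BEF/- → run C
t=8: L0/L1/L2 = DGH/BEFC/- → run D
t=9: L0/L1/L2 = DGH/BEFC/- → run D
t=10: L0/L1/L2 = GH/BEFCD/- → run G
t=11: L0/L1/L2 = GH/BEFCD/- → run G
t=12: L0/L1/L2 = H/BEFCDG/- → run H
t=13: L0/L1/L2 = H/BEFCDG/- → run H
t=14: L0/L1/L2 = -/BEFCDGH/- → run B
t=15: L0/L1/L2 = -/BEFCDGH/- → run B
t=16: L0/L1/L2 = -/BEFCDGH/- → run B
t=17: L0/L1/L2 = -/BEFCDGH/- → run B
t=18: L0/L1/L2 = -/EFCDGH/- → run E
t=19: L0/L1/L2 = -/EFCDGH/- → run E
t=20: L0/L1/L2 = -/EFCDGH/- → run E
t=21: L0/L1/L2 = -/EFCDGH/- → run E
t=22: L0/L1/L2 = -/FCDGH/- → run F
t=23: L0/L1/L2 = -/FCDGH/- → run F
t=24: L0/L1/L2 = -/CDGH/- → run C
t=25: L0/L1/L2 = -/CDGH/- → run C
t=26: L0/L1/L2 = -/CDGH/- → run C
t=27: L0/L1/L2 = -/DGH/- → run D
t=28: L0/L1/L2 = -/DGH/- → run D
t=29: L0/L1/L2 = -/DGH/- → run D
t=30: L0/L1/L2 = -/GH/- → run G
t=31: L0/L1/L2 = -/H/- → run H
t=32: L0/L1/L2 = -/H/- → run H
t=33: (idle)
t=34: (idle)
t=35: (idle)

context switches = 14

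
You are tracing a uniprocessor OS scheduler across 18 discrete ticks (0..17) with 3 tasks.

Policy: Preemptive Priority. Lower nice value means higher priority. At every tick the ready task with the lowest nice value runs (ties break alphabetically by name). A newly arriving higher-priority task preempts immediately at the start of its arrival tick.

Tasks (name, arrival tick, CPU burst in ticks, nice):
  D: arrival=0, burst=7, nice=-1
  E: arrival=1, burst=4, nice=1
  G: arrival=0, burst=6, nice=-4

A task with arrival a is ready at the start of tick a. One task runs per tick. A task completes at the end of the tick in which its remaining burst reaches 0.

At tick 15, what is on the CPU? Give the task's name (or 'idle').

t=0: ready={D,G} → run G
t=1: ready={D,E,G} → run G
t=2: ready={D,E,G} → run G
t=3: ready={D,E,G} → run G
t=4: ready={D,E,G} → run G
t=5: ready={D,E,G} → run G
t=6: ready={D,E} → run D
t=7: ready={D,E} → run D
t=8: ready={D,E} → run D
t=9: ready={D,E} → run D
t=10: ready={D,E} → run D
t=11: ready={D,E} → run D
t=12: ready={D,E} → run D
t=13: ready={E} → run E
t=14: ready={E} → run E
t=15: ready={E} → run E
t=16: ready={E} → run E
t=17: (idle)

running at tick 15 = E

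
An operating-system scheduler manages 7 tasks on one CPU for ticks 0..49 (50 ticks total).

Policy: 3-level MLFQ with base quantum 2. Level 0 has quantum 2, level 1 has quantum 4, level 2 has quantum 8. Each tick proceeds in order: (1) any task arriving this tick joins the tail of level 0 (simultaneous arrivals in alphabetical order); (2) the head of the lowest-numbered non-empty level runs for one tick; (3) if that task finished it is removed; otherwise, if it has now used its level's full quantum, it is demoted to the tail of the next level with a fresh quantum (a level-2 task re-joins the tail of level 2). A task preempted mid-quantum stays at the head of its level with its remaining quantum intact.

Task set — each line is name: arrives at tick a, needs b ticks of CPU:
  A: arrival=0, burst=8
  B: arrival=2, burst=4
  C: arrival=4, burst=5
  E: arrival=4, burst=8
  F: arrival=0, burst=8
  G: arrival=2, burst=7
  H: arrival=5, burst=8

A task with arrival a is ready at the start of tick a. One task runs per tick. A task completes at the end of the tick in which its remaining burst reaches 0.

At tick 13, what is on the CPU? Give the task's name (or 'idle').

t=0: L0/L1/L2 = AF/-/- → run A
t=1: L0/L1/L2 = AF/-/- → run A
t=2: L0/L1/L2 = FBG/A/- → run F
t=3: L0/L1/L2 = FBG/A/- → run F
t=4: L0/L1/L2 = BGCE/AF/- → run B
t=5: L0/L1/L2 = BGCEH/AF/- → run B
t=6: L0/L1/L2 = GCEH/AFB/- → run G
t=7: L0/L1/L2 = GCEH/AFB/- → run G
t=8: L0/L1/L2 = CEH/AFBG/- → run C
t=9: L0/L1/L2 = CEH/AFBG/- → run C
t=10: L0/L1/L2 = EH/AFBGC/- → run E
t=11: L0/L1/L2 = EH/AFBGC/- → run E
t=12: L0/L1/L2 = H/AFBGCE/- → run H
t=13: L0/L1/L2 = H/AFBGCE/- → run H
t=14: L0/L1/L2 = -/AFBGCEH/- → run A
t=15: L0/L1/L2 = -/AFBGCEH/- → run A
t=16: L0/L1/L2 = -/AFBGCEH/- → run A
t=17: L0/L1/L2 = -/AFBGCEH/- → run A
t=18: L0/L1/L2 = -/FBGCEH/A → run F
t=19: L0/L1/L2 = -/FBGCEH/A → run F
t=20: L0/L1/L2 = -/FBGCEH/A → run F
t=21: L0/L1/L2 = -/FBGCEH/A → run F
t=22: L0/L1/L2 = -/BGCEH/AF → run B
t=23: L0/L1/L2 = -/BGCEH/AF → run B
t=24: L0/L1/L2 = -/GCEH/AF → run G
t=25: L0/L1/L2 = -/GCEH/AF → run G
t=26: L0/L1/L2 = -/GCEH/AF → run G
t=27: L0/L1/L2 = -/GCEH/AF → run G
t=28: L0/L1/L2 = -/CEH/AFG → run C
t=29: L0/L1/L2 = -/CEH/AFG → run C
t=30: L0/L1/L2 = -/CEH/AFG → run C
t=31: L0/L1/L2 = -/EH/AFG → run E
t=32: L0/L1/L2 = -/EH/AFG → run E
t=33: L0/L1/L2 = -/EH/AFG → run E
t=34: L0/L1/L2 = -/EH/AFG → run E
t=35: L0/L1/L2 = -/H/AFGE → run H
t=36: L0/L1/L2 = -/H/AFGE → run H
t=37: L0/L1/L2 = -/H/AFGE → run H
t=38: L0/L1/L2 = -/H/AFGE → run H
t=39: L0/L1/L2 = -/-/AFGEH → run A
t=40: L0/L1/L2 = -/-/AFGEH → run A
t=41: L0/L1/L2 = -/-/FGEH → run F
t=42: L0/L1/L2 = -/-/FGEH → run F
t=43: L0/L1/L2 = -/-/GEH → run G
t=44: L0/L1/L2 = -/-/EH → run E
t=45: L0/L1/L2 = -/-/EH → run E
t=46: L0/L1/L2 = -/-/H → run H
t=47: L0/L1/L2 = -/-/H → run H
t=48: (idle)
t=49: (idle)

running at tick 13 = H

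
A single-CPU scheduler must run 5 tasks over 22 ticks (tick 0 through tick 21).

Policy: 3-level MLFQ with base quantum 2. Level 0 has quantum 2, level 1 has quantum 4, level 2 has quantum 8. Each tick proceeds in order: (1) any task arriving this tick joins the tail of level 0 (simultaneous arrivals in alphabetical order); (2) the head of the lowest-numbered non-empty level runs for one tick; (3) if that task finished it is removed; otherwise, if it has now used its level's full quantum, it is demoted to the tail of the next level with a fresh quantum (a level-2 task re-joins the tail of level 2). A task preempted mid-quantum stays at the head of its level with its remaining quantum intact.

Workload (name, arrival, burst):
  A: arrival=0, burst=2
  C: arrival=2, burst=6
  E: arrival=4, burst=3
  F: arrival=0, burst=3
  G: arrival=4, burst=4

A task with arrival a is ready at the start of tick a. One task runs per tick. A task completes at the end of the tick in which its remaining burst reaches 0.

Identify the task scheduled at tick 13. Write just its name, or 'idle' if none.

t=0: L0/L1/L2 = AF/-/- → run A
t=1: L0/L1/L2 = AF/-/- → run A
t=2: L0/L1/L2 = FC/-/- → run F
t=3: L0/L1/L2 = FC/-/- → run F
t=4: L0/L1/L2 = CEG/F/- → run C
t=5: L0/L1/L2 = CEG/F/- → run C
t=6: L0/L1/L2 = EG/FC/- → run E
t=7: L0/L1/L2 = EG/FC/- → run E
t=8: L0/L1/L2 = G/FCE/- → run G
t=9: L0/L1/L2 = G/FCE/- → run G
t=10: L0/L1/L2 = -/FCEG/- → run F
t=11: L0/L1/L2 = -/CEG/- → run C
t=12: L0/L1/L2 = -/CEG/- → run C
t=13: L0/L1/L2 = -/CEG/- → run C
t=14: L0/L1/L2 = -/CEG/- → run C
t=15: L0/L1/L2 = -/EG/- → run E
t=16: L0/L1/L2 = -/G/- → run G
t=17: L0/L1/L2 = -/G/- → run G
t=18: (idle)
t=19: (idle)
t=20: (idle)
t=21: (idle)

running at tick 13 = C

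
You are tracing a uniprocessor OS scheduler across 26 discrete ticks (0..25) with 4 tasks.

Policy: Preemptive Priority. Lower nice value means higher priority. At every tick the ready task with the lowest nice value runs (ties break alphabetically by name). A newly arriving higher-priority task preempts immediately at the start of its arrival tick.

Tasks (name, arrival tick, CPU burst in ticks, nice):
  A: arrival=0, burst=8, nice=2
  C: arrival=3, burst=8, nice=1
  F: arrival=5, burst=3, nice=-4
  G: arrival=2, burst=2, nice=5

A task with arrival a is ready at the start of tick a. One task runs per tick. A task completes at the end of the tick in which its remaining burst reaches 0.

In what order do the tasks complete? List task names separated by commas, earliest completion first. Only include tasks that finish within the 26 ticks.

completion order = F, C, A, G

t=0: ready={A} → run A
t=1: ready={A} → run A
t=2: ready={A,G} → run A
t=3: ready={A,C,G} → run C
t=4: ready={A,C,G} → run C
t=5: ready={A,C,F,G} → run F
t=6: ready={A,C,F,G} → run F
t=7: ready={A,C,F,G} → run F
t=8: ready={A,C,G} → run C
t=9: ready={A,C,G} → run C
t=10: ready={A,C,G} → run C
t=11: ready={A,C,G} → run C
t=12: ready={A,C,G} → run C
t=13: ready={A,C,G} → run C
t=14: ready={A,G} → run A
t=15: ready={A,G} → run A
t=16: ready={A,G} → run A
t=17: ready={A,G} → run A
t=18: ready={A,G} → run A
t=19: ready={G} → run G
t=20: ready={G} → run G
t=21: (idle)
t=22: (idle)
t=23: (idle)
t=24: (idle)
t=25: (idle)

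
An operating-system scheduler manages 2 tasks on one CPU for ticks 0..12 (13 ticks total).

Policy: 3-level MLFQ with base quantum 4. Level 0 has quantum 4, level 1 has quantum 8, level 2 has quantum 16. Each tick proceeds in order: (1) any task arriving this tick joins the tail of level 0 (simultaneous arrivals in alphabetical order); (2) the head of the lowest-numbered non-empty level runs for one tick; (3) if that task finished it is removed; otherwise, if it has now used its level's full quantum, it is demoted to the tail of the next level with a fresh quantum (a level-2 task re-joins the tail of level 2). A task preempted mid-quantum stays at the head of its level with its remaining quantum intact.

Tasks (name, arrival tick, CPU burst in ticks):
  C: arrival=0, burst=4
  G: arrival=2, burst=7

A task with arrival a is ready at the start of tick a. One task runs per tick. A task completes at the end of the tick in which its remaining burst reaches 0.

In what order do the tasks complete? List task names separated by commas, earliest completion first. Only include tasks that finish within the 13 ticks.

completion order = C, G

t=0: L0/L1/L2 = C/-/- → run C
t=1: L0/L1/L2 = C/-/- → run C
t=2: L0/L1/L2 = CG/-/- → run C
t=3: L0/L1/L2 = CG/-/- → run C
t=4: L0/L1/L2 = G/-/- → run G
t=5: L0/L1/L2 = G/-/- → run G
t=6: L0/L1/L2 = G/-/- → run G
t=7: L0/L1/L2 = G/-/- → run G
t=8: L0/L1/L2 = -/G/- → run G
t=9: L0/L1/L2 = -/G/- → run G
t=10: L0/L1/L2 = -/G/- → run G
t=11: (idle)
t=12: (idle)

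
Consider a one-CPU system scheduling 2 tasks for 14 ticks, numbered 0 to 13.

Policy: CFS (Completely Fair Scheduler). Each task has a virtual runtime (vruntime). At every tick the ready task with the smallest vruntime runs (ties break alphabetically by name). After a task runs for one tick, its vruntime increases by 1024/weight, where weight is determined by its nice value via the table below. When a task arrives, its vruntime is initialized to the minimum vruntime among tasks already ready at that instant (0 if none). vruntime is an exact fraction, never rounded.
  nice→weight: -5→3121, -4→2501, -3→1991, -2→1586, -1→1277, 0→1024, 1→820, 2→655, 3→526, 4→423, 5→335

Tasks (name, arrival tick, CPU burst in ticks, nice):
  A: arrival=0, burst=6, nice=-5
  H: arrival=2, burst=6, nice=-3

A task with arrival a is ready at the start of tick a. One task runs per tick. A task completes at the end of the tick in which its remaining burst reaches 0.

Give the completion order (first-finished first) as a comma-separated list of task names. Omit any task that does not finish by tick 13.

t=0: vr[A=0] → run A
t=1: vr[A=1024/3121] → run A
t=2: vr[A=2048/3121 H=2048/3121] → run A
t=3: vr[A=3072/3121 H=2048/3121] → run H
t=4: vr[A=3072/3121 H=7273472/6213911] → run A
t=5: vr[A=4096/3121 H=7273472/6213911] → run H
t=6: vr[A=4096/3121 H=10469376/6213911] → run A
t=7: vr[A=5120/3121 H=10469376/6213911] → run A
t=8: vr[H=10469376/6213911] → run H
t=9: vr[H=13665280/6213911] → run H
t=10: vr[H=16861184/6213911] → run H
t=11: vr[H=20057088/6213911] → run H
t=12: (idle)
t=13: (idle)

completion order = A, H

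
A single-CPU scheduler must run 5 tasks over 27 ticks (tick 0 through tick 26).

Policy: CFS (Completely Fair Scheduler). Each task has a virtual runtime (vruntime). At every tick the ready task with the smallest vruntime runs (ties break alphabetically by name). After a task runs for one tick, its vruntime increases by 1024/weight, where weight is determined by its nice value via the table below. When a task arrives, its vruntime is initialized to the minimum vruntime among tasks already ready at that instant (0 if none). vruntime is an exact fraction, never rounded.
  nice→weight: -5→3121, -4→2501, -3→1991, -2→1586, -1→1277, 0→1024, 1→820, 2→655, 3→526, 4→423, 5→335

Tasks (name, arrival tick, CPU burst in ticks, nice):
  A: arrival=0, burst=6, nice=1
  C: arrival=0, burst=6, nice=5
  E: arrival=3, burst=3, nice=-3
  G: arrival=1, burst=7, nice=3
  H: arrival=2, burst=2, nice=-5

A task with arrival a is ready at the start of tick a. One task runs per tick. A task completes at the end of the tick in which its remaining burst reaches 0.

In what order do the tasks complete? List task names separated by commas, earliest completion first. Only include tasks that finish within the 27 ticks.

completion order = H, E, A, G, C

t=0: vr[A=0 C=0] → run A
t=1: vr[A=256/205 C=0 G=0] → run C
t=2: vr[A=256/205 C=1024/335 G=0 H=0] → run G
t=3: vr[A=256/205 C=1024/335 E=0 G=512/263 H=0] → run E
t=4: vr[A=256/205 C=1024/335 E=1024/1991 G=512/263 H=0] → run H
t=5: vr[A=256/205 C=1024/335 E=1024/1991 G=512/263 H=1024/3121] → run H
t=6: vr[A=256/205 C=1024/335 E=1024/1991 G=512/263] → run E
t=7: vr[A=256/205 C=1024/335 E=2048/1991 G=512/263] → run E
t=8: vr[A=256/205 C=1024/335 G=512/263] → run A
t=9: vr[A=512/205 C=1024/335 G=512/263] → run G
t=10: vr[A=512/205 C=1024/335 G=1024/263] → run A
t=11: vr[A=768/205 C=1024/335 G=1024/263] → run C
t=12: vr[A=768/205 C=2048/335 G=1024/263] → run A
t=13: vr[A=1024/205 C=2048/335 G=1024/263] → run G
t=14: vr[A=1024/205 C=2048/335 G=1536/263] → run A
t=15: vr[A=256/41 C=2048/335 G=1536/263] → run G
t=16: vr[A=256/41 C=2048/335 G=2048/263] → run C
t=17: vr[A=256/41 C=3072/335 G=2048/263] → run A
t=18: vr[C=3072/335 G=2048/263] → run G
t=19: vr[C=3072/335 G=2560/263] → run C
t=20: vr[C=4096/335 G=2560/263] → run G
t=21: vr[C=4096/335 G=3072/263] → run G
t=22: vr[C=4096/335] → run C
t=23: vr[C=1024/67] → run C
t=24: (idle)
t=25: (idle)
t=26: (idle)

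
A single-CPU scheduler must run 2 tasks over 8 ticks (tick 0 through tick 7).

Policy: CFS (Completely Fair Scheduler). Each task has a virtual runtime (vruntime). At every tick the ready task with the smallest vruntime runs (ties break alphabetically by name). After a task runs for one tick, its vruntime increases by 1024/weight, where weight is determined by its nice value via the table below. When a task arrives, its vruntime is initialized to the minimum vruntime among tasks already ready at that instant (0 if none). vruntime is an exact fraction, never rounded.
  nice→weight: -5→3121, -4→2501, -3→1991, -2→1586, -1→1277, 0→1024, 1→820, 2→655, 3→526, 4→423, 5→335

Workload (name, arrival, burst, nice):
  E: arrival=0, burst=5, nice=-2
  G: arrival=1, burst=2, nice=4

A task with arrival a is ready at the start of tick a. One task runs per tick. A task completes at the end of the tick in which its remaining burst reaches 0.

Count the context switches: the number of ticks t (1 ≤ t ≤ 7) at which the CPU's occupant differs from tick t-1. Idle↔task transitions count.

t=0: vr[E=0] → run E
t=1: vr[E=512/793 G=512/793] → run E
t=2: vr[E=1024/793 G=512/793] → run G
t=3: vr[E=1024/793 G=1028608/335439] → run E
t=4: vr[E=1536/793 G=1028608/335439] → run E
t=5: vr[E=2048/793 G=1028608/335439] → run E
t=6: vr[G=1028608/335439] → run G
t=7: (idle)

context switches = 4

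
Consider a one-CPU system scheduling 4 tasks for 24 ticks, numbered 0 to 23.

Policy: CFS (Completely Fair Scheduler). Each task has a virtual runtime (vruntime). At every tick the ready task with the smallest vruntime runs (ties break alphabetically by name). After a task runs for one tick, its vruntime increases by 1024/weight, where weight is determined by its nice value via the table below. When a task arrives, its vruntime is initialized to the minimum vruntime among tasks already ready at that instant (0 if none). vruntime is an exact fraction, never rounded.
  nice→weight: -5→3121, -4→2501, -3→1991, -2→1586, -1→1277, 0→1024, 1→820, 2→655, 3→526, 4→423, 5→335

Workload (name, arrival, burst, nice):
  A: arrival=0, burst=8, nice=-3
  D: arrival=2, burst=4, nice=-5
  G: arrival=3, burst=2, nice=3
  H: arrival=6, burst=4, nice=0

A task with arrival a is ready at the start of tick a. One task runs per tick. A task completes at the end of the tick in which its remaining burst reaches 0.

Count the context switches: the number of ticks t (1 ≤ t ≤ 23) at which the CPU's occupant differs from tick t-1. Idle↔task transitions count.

context switches = 15

t=0: vr[A=0] → run A
t=1: vr[A=1024/1991] → run A
t=2: vr[A=2048/1991 D=2048/1991] → run A
t=3: vr[A=3072/1991 D=2048/1991 G=2048/1991] → run D
t=4: vr[A=3072/1991 D=8430592/6213911 G=2048/1991] → run G
t=5: vr[A=3072/1991 D=8430592/6213911 G=1558016/523633] → run D
t=6: vr[A=3072/1991 D=10469376/6213911 G=1558016/523633 H=3072/1991] → run A
t=7: vr[A=4096/1991 D=10469376/6213911 G=1558016/523633 H=3072/1991] → run H
t=8: vr[A=4096/1991 D=10469376/6213911 G=1558016/523633 H=5063/1991] → run D
t=9: vr[A=4096/1991 D=12508160/6213911 G=1558016/523633 H=5063/1991] → run D
t=10: vr[A=4096/1991 G=1558016/523633 H=5063/1991] → run A
t=11: vr[A=5120/1991 G=1558016/523633 H=5063/1991] → run H
t=12: vr[A=5120/1991 G=1558016/523633 H=7054/1991] → run A
t=13: vr[A=6144/1991 G=1558016/523633 H=7054/1991] → run G
t=14: vr[A=6144/1991 H=7054/1991] → run A
t=15: vr[A=7168/1991 H=7054/1991] → run H
t=16: vr[A=7168/1991 H=9045/1991] → run A
t=17: vr[H=9045/1991] → run H
t=18: (idle)
t=19: (idle)
t=20: (idle)
t=21: (idle)
t=22: (idle)
t=23: (idle)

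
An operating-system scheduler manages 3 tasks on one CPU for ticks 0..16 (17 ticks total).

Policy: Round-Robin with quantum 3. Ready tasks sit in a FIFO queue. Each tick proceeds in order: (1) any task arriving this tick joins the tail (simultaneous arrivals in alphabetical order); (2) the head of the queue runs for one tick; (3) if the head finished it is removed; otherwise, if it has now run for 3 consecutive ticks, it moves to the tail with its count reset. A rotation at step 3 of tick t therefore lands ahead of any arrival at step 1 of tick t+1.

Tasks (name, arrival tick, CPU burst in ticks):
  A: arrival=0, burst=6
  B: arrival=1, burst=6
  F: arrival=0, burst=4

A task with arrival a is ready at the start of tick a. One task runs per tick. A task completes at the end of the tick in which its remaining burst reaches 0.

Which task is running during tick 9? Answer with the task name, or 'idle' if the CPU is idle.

running at tick 9 = A

t=0: queue=[A,F] q_used=0 → run A
t=1: queue=[A,F,B] q_used=1 → run A
t=2: queue=[A,F,B] q_used=2 → run A
t=3: queue=[F,B,A] q_used=0 → run F
t=4: queue=[F,B,A] q_used=1 → run F
t=5: queue=[F,B,A] q_used=2 → run F
t=6: queue=[B,A,F] q_used=0 → run B
t=7: queue=[B,A,F] q_used=1 → run B
t=8: queue=[B,A,F] q_used=2 → run B
t=9: queue=[A,F,B] q_used=0 → run A
t=10: queue=[A,F,B] q_used=1 → run A
t=11: queue=[A,F,B] q_used=2 → run A
t=12: queue=[F,B] q_used=0 → run F
t=13: queue=[B] q_used=0 → run B
t=14: queue=[B] q_used=1 → run B
t=15: queue=[B] q_used=2 → run B
t=16: (idle)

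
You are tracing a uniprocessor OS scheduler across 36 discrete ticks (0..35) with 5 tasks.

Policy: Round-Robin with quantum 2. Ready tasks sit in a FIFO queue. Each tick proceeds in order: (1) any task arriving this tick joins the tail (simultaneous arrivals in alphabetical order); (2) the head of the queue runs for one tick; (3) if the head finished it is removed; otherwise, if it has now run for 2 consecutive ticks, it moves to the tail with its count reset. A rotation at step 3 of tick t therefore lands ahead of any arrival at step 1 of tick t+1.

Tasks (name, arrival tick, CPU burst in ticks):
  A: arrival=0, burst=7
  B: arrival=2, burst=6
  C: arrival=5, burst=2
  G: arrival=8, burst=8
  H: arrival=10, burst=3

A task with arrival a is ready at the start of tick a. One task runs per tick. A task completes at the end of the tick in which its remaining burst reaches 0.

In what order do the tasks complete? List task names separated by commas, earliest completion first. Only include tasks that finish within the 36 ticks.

completion order = C, A, B, H, G

t=0: queue=[A] q_used=0 → run A
t=1: queue=[A] q_used=1 → run A
t=2: queue=[A,B] q_used=0 → run A
t=3: queue=[A,B] q_used=1 → run A
t=4: queue=[B,A] q_used=0 → run B
t=5: queue=[B,A,C] q_used=1 → run B
t=6: queue=[A,C,B] q_used=0 → run A
t=7: queue=[A,C,B] q_used=1 → run A
t=8: queue=[C,B,A,G] q_used=0 → run C
t=9: queue=[C,B,A,G] q_used=1 → run C
t=10: queue=[B,A,G,H] q_used=0 → run B
t=11: queue=[B,A,G,H] q_used=1 → run B
t=12: queue=[A,G,H,B] q_used=0 → run A
t=13: queue=[G,H,B] q_used=0 → run G
t=14: queue=[G,H,B] q_used=1 → run G
t=15: queue=[H,B,G] q_used=0 → run H
t=16: queue=[H,B,G] q_used=1 → run H
t=17: queue=[B,G,H] q_used=0 → run B
t=18: queue=[B,G,H] q_used=1 → run B
t=19: queue=[G,H] q_used=0 → run G
t=20: queue=[G,H] q_used=1 → run G
t=21: queue=[H,G] q_used=0 → run H
t=22: queue=[G] q_used=0 → run G
t=23: queue=[G] q_used=1 → run G
t=24: queue=[G] q_used=0 → run G
t=25: queue=[G] q_used=1 → run G
t=26: (idle)
t=27: (idle)
t=28: (idle)
t=29: (idle)
t=30: (idle)
t=31: (idle)
t=32: (idle)
t=33: (idle)
t=34: (idle)
t=35: (idle)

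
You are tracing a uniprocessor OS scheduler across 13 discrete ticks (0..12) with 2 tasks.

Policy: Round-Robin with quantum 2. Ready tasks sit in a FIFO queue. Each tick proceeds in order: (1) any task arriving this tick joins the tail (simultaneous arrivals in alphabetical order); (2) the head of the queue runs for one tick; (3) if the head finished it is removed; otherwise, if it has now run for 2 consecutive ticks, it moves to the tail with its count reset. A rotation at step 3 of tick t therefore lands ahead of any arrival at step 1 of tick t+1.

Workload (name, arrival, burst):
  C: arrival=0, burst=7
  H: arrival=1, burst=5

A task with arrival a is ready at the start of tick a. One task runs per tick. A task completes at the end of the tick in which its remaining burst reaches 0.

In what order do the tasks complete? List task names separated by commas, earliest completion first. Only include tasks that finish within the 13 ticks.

t=0: queue=[C] q_used=0 → run C
t=1: queue=[C,H] q_used=1 → run C
t=2: queue=[H,C] q_used=0 → run H
t=3: queue=[H,C] q_used=1 → run H
t=4: queue=[C,H] q_used=0 → run C
t=5: queue=[C,H] q_used=1 → run C
t=6: queue=[H,C] q_used=0 → run H
t=7: queue=[H,C] q_used=1 → run H
t=8: queue=[C,H] q_used=0 → run C
t=9: queue=[C,H] q_used=1 → run C
t=10: queue=[H,C] q_used=0 → run H
t=11: queue=[C] q_used=0 → run C
t=12: (idle)

completion order = H, C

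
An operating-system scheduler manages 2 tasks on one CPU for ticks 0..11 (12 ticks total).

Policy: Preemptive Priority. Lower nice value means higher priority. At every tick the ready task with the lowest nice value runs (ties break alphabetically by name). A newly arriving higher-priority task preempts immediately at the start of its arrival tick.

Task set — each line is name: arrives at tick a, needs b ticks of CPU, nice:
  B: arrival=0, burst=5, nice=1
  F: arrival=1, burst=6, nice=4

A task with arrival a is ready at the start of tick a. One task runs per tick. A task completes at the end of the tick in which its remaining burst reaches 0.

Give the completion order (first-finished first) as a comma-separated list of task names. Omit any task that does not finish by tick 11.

completion order = B, F

t=0: ready={B} → run B
t=1: ready={B,F} → run B
t=2: ready={B,F} → run B
t=3: ready={B,F} → run B
t=4: ready={B,F} → run B
t=5: ready={F} → run F
t=6: ready={F} → run F
t=7: ready={F} → run F
t=8: ready={F} → run F
t=9: ready={F} → run F
t=10: ready={F} → run F
t=11: (idle)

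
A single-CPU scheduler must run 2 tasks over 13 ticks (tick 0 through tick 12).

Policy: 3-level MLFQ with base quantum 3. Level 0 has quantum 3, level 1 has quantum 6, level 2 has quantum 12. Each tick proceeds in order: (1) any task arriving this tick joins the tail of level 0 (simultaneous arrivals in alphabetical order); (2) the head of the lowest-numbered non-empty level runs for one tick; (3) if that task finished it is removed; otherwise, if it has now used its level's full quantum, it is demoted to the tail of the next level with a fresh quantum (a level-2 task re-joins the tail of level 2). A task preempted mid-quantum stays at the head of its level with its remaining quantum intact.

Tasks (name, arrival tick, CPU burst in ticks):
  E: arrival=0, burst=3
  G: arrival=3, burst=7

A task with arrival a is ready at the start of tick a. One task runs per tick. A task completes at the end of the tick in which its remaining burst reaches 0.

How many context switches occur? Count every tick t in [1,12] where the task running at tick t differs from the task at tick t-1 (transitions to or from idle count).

t=0: L0/L1/L2 = E/-/- → run E
t=1: L0/L1/L2 = E/-/- → run E
t=2: L0/L1/L2 = E/-/- → run E
t=3: L0/L1/L2 = G/-/- → run G
t=4: L0/L1/L2 = G/-/- → run G
t=5: L0/L1/L2 = G/-/- → run G
t=6: L0/L1/L2 = -/G/- → run G
t=7: L0/L1/L2 = -/G/- → run G
t=8: L0/L1/L2 = -/G/- → run G
t=9: L0/L1/L2 = -/G/- → run G
t=10: (idle)
t=11: (idle)
t=12: (idle)

context switches = 2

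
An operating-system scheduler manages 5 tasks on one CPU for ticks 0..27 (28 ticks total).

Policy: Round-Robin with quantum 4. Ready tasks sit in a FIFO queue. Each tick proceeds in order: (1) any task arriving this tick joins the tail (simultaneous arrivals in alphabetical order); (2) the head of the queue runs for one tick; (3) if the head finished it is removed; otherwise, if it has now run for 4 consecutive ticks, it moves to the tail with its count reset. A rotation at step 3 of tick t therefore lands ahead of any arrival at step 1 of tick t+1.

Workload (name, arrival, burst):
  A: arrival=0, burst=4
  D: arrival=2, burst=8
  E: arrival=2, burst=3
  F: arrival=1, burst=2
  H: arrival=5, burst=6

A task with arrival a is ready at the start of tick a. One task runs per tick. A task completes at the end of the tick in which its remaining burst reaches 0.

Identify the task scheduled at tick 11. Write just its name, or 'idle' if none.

t=0: queue=[A] q_used=0 → run A
t=1: queue=[A,F] q_used=1 → run A
t=2: queue=[A,F,D,E] q_used=2 → run A
t=3: queue=[A,F,D,E] q_used=3 → run A
t=4: queue=[F,D,E] q_used=0 → run F
t=5: queue=[F,D,E,H] q_used=1 → run F
t=6: queue=[D,E,H] q_used=0 → run D
t=7: queue=[D,E,H] q_used=1 → run D
t=8: queue=[D,E,H] q_used=2 → run D
t=9: queue=[D,E,H] q_used=3 → run D
t=10: queue=[E,H,D] q_used=0 → run E
t=11: queue=[E,H,D] q_used=1 → run E
t=12: queue=[E,H,D] q_used=2 → run E
t=13: queue=[H,D] q_used=0 → run H
t=14: queue=[H,D] q_used=1 → run H
t=15: queue=[H,D] q_used=2 → run H
t=16: queue=[H,D] q_used=3 → run H
t=17: queue=[D,H] q_used=0 → run D
t=18: queue=[D,H] q_used=1 → run D
t=19: queue=[D,H] q_used=2 → run D
t=20: queue=[D,H] q_used=3 → run D
t=21: queue=[H] q_used=0 → run H
t=22: queue=[H] q_used=1 → run H
t=23: (idle)
t=24: (idle)
t=25: (idle)
t=26: (idle)
t=27: (idle)

running at tick 11 = E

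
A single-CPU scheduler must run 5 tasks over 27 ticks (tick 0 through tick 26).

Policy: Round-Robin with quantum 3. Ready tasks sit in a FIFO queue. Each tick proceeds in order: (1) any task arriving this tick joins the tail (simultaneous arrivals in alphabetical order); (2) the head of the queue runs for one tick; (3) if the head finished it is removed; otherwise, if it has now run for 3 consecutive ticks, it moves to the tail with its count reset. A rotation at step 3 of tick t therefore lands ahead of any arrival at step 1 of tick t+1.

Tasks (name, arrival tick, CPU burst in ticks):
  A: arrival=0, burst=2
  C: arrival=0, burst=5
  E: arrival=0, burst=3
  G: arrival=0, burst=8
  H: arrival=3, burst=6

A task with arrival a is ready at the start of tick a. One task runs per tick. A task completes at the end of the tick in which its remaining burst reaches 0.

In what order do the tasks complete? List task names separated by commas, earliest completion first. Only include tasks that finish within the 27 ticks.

completion order = A, E, C, H, G

t=0: queue=[A,C,E,G] q_used=0 → run A
t=1: queue=[A,C,E,G] q_used=1 → run A
t=2: queue=[C,E,G] q_used=0 → run C
t=3: queue=[C,E,G,H] q_used=1 → run C
t=4: queue=[C,E,G,H] q_used=2 → run C
t=5: queue=[E,G,H,C] q_used=0 → run E
t=6: queue=[E,G,H,C] q_used=1 → run E
t=7: queue=[E,G,H,C] q_used=2 → run E
t=8: queue=[G,H,C] q_used=0 → run G
t=9: queue=[G,H,C] q_used=1 → run G
t=10: queue=[G,H,C] q_used=2 → run G
t=11: queue=[H,C,G] q_used=0 → run H
t=12: queue=[H,C,G] q_used=1 → run H
t=13: queue=[H,C,G] q_used=2 → run H
t=14: queue=[C,G,H] q_used=0 → run C
t=15: queue=[C,G,H] q_used=1 → run C
t=16: queue=[G,H] q_used=0 → run G
t=17: queue=[G,H] q_used=1 → run G
t=18: queue=[G,H] q_used=2 → run G
t=19: queue=[H,G] q_used=0 → run H
t=20: queue=[H,G] q_used=1 → run H
t=21: queue=[H,G] q_used=2 → run H
t=22: queue=[G] q_used=0 → run G
t=23: queue=[G] q_used=1 → run G
t=24: (idle)
t=25: (idle)
t=26: (idle)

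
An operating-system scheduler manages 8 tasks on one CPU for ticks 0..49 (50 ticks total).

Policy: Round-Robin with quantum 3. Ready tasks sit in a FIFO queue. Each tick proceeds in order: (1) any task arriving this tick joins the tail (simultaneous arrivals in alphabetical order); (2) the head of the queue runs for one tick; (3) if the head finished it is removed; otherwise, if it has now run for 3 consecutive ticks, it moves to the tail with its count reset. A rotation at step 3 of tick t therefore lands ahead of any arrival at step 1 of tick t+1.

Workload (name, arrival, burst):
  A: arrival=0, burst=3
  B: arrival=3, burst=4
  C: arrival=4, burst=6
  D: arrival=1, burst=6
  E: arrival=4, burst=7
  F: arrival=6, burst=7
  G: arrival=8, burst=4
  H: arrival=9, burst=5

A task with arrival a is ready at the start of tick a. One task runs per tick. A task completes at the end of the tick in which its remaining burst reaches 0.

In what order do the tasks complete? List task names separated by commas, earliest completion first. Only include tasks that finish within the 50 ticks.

completion order = A, D, B, C, G, H, E, F

t=0: queue=[A] q_used=0 → run A
t=1: queue=[A,D] q_used=1 → run A
t=2: queue=[A,D] q_used=2 → run A
t=3: queue=[D,B] q_used=0 → run D
t=4: queue=[D,B,C,E] q_used=1 → run D
t=5: queue=[D,B,C,E] q_used=2 → run D
t=6: queue=[B,C,E,D,F] q_used=0 → run B
t=7: queue=[B,C,E,D,F] q_used=1 → run B
t=8: queue=[B,C,E,D,F,G] q_used=2 → run B
t=9: queue=[C,E,D,F,G,B,H] q_used=0 → run C
t=10: queue=[C,E,D,F,G,B,H] q_used=1 → run C
t=11: queue=[C,E,D,F,G,B,H] q_used=2 → run C
t=12: queue=[E,D,F,G,B,H,C] q_used=0 → run E
t=13: queue=[E,D,F,G,B,H,C] q_used=1 → run E
t=14: queue=[E,D,F,G,B,H,C] q_used=2 → run E
t=15: queue=[D,F,G,B,H,C,E] q_used=0 → run D
t=16: queue=[D,F,G,B,H,C,E] q_used=1 → run D
t=17: queue=[D,F,G,B,H,C,E] q_used=2 → run D
t=18: queue=[F,G,B,H,C,E] q_used=0 → run F
t=19: queue=[F,G,B,H,C,E] q_used=1 → run F
t=20: queue=[F,G,B,H,C,E] q_used=2 → run F
t=21: queue=[G,B,H,C,E,F] q_used=0 → run G
t=22: queue=[G,B,H,C,E,F] q_used=1 → run G
t=23: queue=[G,B,H,C,E,F] q_used=2 → run G
t=24: queue=[B,H,C,E,F,G] q_used=0 → run B
t=25: queue=[H,C,E,F,G] q_used=0 → run H
t=26: queue=[H,C,E,F,G] q_used=1 → run H
t=27: queue=[H,C,E,F,G] q_used=2 → run H
t=28: queue=[C,E,F,G,H] q_used=0 → run C
t=29: queue=[C,E,F,G,H] q_used=1 → run C
t=30: queue=[C,E,F,G,H] q_used=2 → run C
t=31: queue=[E,F,G,H] q_used=0 → run E
t=32: queue=[E,F,G,H] q_used=1 → run E
t=33: queue=[E,F,G,H] q_used=2 → run E
t=34: queue=[F,G,H,E] q_used=0 → run F
t=35: queue=[F,G,H,E] q_used=1 → run F
t=36: queue=[F,G,H,E] q_used=2 → run F
t=37: queue=[G,H,E,F] q_used=0 → run G
t=38: queue=[H,E,F] q_used=0 → run H
t=39: queue=[H,E,F] q_used=1 → run H
t=40: queue=[E,F] q_used=0 → run E
t=41: queue=[F] q_used=0 → run F
t=42: (idle)
t=43: (idle)
t=44: (idle)
t=45: (idle)
t=46: (idle)
t=47: (idle)
t=48: (idle)
t=49: (idle)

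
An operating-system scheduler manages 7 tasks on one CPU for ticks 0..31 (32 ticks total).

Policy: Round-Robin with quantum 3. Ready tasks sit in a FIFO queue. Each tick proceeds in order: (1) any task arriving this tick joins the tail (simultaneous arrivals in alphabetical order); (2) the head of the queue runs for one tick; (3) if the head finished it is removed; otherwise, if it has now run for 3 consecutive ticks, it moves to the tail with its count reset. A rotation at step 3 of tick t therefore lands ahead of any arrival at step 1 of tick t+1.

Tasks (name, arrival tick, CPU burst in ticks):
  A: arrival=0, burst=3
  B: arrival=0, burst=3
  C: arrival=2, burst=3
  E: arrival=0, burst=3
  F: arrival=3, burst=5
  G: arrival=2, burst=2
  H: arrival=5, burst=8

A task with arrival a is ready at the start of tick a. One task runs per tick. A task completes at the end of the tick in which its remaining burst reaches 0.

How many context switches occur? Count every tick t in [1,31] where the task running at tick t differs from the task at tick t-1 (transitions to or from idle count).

t=0: queue=[A,B,E] q_used=0 → run A
t=1: queue=[A,B,E] q_used=1 → run A
t=2: queue=[A,B,E,C,G] q_used=2 → run A
t=3: queue=[B,E,C,G,F] q_used=0 → run B
t=4: queue=[B,E,C,G,F] q_used=1 → run B
t=5: queue=[B,E,C,G,F,H] q_used=2 → run B
t=6: queue=[E,C,G,F,H] q_used=0 → run E
t=7: queue=[E,C,G,F,H] q_used=1 → run E
t=8: queue=[E,C,G,F,H] q_used=2 → run E
t=9: queue=[C,G,F,H] q_used=0 → run C
t=10: queue=[C,G,F,H] q_used=1 → run C
t=11: queue=[C,G,F,H] q_used=2 → run C
t=12: queue=[G,F,H] q_used=0 → run G
t=13: queue=[G,F,H] q_used=1 → run G
t=14: queue=[F,H] q_used=0 → run F
t=15: queue=[F,H] q_used=1 → run F
t=16: queue=[F,H] q_used=2 → run F
t=17: queue=[H,F] q_used=0 → run H
t=18: queue=[H,F] q_used=1 → run H
t=19: queue=[H,F] q_used=2 → run H
t=20: queue=[F,H] q_used=0 → run F
t=21: queue=[F,H] q_used=1 → run F
t=22: queue=[H] q_used=0 → run H
t=23: queue=[H] q_used=1 → run H
t=24: queue=[H] q_used=2 → run H
t=25: queue=[H] q_used=0 → run H
t=26: queue=[H] q_used=1 → run H
t=27: (idle)
t=28: (idle)
t=29: (idle)
t=30: (idle)
t=31: (idle)

context switches = 9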